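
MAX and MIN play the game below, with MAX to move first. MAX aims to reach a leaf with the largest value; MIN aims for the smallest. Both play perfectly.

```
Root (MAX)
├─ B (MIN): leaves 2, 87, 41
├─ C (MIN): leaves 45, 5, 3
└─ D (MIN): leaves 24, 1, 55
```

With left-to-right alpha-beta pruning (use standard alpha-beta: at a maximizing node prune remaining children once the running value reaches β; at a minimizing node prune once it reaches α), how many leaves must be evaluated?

B [α=-∞,β=+∞]: v=2
C [α=2,β=+∞]: v=3
D [α=3,β=+∞]: v=1 after child 2 ≤ α → α-cutoff, skip 1
Root [α=-∞,β=+∞]: v=3
Leaves evaluated: 8 of 9.

8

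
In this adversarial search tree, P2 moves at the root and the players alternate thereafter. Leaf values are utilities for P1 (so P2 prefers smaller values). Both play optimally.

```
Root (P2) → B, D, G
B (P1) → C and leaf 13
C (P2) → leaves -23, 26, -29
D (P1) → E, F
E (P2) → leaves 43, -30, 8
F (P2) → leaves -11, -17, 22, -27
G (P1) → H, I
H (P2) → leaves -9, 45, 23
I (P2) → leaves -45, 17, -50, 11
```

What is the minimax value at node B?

13

C: min(-23, 26, -29) = -29
B: max(-29, 13) = 13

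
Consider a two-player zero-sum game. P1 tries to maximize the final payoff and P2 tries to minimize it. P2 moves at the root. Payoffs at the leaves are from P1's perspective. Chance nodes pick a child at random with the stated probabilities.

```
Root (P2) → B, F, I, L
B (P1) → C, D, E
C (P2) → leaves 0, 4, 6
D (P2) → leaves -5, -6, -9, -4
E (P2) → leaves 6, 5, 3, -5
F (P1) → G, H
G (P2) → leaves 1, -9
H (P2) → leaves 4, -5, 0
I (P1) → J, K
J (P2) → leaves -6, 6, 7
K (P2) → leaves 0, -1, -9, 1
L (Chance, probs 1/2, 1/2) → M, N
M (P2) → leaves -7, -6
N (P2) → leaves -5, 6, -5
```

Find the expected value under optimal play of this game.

-6

C (P2): min(0, 4, 6) = 0
D (P2): min(-5, -6, -9, -4) = -9
E (P2): min(6, 5, 3, -5) = -5
B (P1): max(0, -9, -5) = 0
G (P2): min(1, -9) = -9
H (P2): min(4, -5, 0) = -5
F (P1): max(-9, -5) = -5
J (P2): min(-6, 6, 7) = -6
K (P2): min(0, -1, -9, 1) = -9
I (P1): max(-6, -9) = -6
M (P2): min(-7, -6) = -7
N (P2): min(-5, 6, -5) = -5
L (Chance): 1/2·-7 + 1/2·-5 = -6
Root (P2): min(0, -5, -6, -6) = -6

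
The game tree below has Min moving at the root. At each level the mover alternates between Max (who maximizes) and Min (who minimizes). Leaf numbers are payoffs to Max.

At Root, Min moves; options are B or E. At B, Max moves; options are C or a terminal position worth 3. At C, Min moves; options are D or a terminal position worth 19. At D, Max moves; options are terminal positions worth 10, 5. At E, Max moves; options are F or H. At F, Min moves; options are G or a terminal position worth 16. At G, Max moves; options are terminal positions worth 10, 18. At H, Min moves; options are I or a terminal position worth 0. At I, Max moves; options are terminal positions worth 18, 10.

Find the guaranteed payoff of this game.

D (Max): max(10, 5) = 10
C (Min): min(10, 19) = 10
B (Max): max(10, 3) = 10
G (Max): max(10, 18) = 18
F (Min): min(18, 16) = 16
I (Max): max(18, 10) = 18
H (Min): min(18, 0) = 0
E (Max): max(16, 0) = 16
Root (Min): min(10, 16) = 10

10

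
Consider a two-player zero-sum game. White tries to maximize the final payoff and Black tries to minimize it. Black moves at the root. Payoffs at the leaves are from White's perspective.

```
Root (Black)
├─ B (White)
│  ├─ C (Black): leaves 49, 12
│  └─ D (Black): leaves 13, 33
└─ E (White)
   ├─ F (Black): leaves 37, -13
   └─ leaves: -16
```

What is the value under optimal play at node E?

F: min(37, -13) = -13
E: max(-13, -16) = -13

-13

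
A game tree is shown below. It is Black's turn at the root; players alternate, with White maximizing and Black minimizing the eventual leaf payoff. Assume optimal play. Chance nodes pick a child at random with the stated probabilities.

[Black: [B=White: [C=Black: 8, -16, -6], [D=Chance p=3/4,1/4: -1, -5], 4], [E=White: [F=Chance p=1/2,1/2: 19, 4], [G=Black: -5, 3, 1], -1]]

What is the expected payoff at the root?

C (Black): min(8, -16, -6) = -16
D (Chance): 3/4·-1 + 1/4·-5 = -2
B (White): max(-16, -2, 4) = 4
F (Chance): 1/2·19 + 1/2·4 = 11.5
G (Black): min(-5, 3, 1) = -5
E (White): max(11.5, -5, -1) = 11.5
Root (Black): min(4, 11.5) = 4

4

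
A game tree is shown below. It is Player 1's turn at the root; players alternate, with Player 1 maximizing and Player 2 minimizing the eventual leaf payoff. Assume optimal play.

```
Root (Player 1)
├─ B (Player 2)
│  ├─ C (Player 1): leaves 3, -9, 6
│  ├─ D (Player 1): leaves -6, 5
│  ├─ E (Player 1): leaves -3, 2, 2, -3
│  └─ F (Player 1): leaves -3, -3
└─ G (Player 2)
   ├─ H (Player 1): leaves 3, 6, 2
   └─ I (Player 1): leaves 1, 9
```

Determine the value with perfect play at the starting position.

6

C (Player 1): max(3, -9, 6) = 6
D (Player 1): max(-6, 5) = 5
E (Player 1): max(-3, 2, 2, -3) = 2
F (Player 1): max(-3, -3) = -3
B (Player 2): min(6, 5, 2, -3) = -3
H (Player 1): max(3, 6, 2) = 6
I (Player 1): max(1, 9) = 9
G (Player 2): min(6, 9) = 6
Root (Player 1): max(-3, 6) = 6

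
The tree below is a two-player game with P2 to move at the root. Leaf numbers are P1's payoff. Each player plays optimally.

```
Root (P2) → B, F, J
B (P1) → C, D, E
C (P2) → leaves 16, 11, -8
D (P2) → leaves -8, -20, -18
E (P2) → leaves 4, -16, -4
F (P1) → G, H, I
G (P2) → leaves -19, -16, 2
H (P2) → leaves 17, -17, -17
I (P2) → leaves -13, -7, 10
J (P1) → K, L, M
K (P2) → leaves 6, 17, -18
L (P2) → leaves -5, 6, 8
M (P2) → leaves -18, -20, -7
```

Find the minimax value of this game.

C (P2): min(16, 11, -8) = -8
D (P2): min(-8, -20, -18) = -20
E (P2): min(4, -16, -4) = -16
B (P1): max(-8, -20, -16) = -8
G (P2): min(-19, -16, 2) = -19
H (P2): min(17, -17, -17) = -17
I (P2): min(-13, -7, 10) = -13
F (P1): max(-19, -17, -13) = -13
K (P2): min(6, 17, -18) = -18
L (P2): min(-5, 6, 8) = -5
M (P2): min(-18, -20, -7) = -20
J (P1): max(-18, -5, -20) = -5
Root (P2): min(-8, -13, -5) = -13

-13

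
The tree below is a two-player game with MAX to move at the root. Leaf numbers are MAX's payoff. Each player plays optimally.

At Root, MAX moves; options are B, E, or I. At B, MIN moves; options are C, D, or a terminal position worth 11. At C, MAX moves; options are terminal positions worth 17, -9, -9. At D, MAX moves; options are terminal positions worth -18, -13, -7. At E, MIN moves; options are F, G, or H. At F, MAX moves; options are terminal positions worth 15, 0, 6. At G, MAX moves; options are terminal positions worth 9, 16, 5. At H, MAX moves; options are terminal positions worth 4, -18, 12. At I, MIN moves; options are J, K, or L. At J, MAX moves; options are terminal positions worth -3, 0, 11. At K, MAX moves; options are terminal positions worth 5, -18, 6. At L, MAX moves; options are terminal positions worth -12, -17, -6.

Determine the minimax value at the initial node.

12

C (MAX): max(17, -9, -9) = 17
D (MAX): max(-18, -13, -7) = -7
B (MIN): min(17, -7, 11) = -7
F (MAX): max(15, 0, 6) = 15
G (MAX): max(9, 16, 5) = 16
H (MAX): max(4, -18, 12) = 12
E (MIN): min(15, 16, 12) = 12
J (MAX): max(-3, 0, 11) = 11
K (MAX): max(5, -18, 6) = 6
L (MAX): max(-12, -17, -6) = -6
I (MIN): min(11, 6, -6) = -6
Root (MAX): max(-7, 12, -6) = 12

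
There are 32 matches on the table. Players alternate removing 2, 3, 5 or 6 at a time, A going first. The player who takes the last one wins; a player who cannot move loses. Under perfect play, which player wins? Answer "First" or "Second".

Second

Mark each pile size as W (mover wins) or L (mover loses):
i:   0  1  2  3  4  5  6  7  8  9 10 11 12 13 14 15 16 17 18 19 20 21 22 23 24 25 26 27 28 29 30 31 32
     L  L  W  W  W  W  W  W  L  L  W  W  W  W  W  W  L  L  W  W  W  W  W  W  L  L  W  W  W  W  W  W  L
Position 32 is L, so the second player wins.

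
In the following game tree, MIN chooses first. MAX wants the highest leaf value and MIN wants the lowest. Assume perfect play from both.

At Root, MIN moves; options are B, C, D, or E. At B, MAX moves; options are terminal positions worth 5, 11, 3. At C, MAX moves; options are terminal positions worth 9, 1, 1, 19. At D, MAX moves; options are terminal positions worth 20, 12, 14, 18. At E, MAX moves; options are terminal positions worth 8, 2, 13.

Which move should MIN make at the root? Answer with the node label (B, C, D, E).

B (MAX): max(5, 11, 3) = 11
C (MAX): max(9, 1, 1, 19) = 19
D (MAX): max(20, 12, 14, 18) = 20
E (MAX): max(8, 2, 13) = 13
Root (MIN): min(11, 19, 20, 13) = 11
MIN picks the child with the lowest value: B (value 11).

B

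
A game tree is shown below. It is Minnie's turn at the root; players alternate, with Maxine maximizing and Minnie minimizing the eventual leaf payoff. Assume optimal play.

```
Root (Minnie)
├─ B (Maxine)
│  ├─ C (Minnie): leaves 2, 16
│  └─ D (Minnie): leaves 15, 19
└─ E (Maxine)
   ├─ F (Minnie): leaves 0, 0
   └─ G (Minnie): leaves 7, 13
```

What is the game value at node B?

C: min(2, 16) = 2
D: min(15, 19) = 15
B: max(2, 15) = 15

15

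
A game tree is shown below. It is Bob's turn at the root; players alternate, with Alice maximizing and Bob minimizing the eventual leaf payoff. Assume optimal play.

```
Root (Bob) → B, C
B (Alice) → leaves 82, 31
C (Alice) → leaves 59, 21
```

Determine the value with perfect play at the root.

B (Alice): max(82, 31) = 82
C (Alice): max(59, 21) = 59
Root (Bob): min(82, 59) = 59

59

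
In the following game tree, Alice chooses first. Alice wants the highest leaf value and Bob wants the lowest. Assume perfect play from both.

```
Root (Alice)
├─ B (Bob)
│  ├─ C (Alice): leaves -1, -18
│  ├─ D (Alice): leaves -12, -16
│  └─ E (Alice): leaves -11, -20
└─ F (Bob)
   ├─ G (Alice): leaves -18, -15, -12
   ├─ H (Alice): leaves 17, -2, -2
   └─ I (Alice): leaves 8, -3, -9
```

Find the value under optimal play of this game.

C (Alice): max(-1, -18) = -1
D (Alice): max(-12, -16) = -12
E (Alice): max(-11, -20) = -11
B (Bob): min(-1, -12, -11) = -12
G (Alice): max(-18, -15, -12) = -12
H (Alice): max(17, -2, -2) = 17
I (Alice): max(8, -3, -9) = 8
F (Bob): min(-12, 17, 8) = -12
Root (Alice): max(-12, -12) = -12

-12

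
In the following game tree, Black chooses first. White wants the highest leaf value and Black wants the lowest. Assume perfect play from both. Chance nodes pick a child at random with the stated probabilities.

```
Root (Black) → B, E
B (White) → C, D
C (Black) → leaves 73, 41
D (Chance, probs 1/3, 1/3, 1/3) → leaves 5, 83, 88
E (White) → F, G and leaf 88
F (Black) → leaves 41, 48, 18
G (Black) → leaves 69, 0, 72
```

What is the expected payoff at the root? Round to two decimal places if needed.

C (Black): min(73, 41) = 41
D (Chance): 1/3·5 + 1/3·83 + 1/3·88 = 58.67
B (White): max(41, 58.67) = 58.67
F (Black): min(41, 48, 18) = 18
G (Black): min(69, 0, 72) = 0
E (White): max(18, 0, 88) = 88
Root (Black): min(58.67, 88) = 58.67

58.67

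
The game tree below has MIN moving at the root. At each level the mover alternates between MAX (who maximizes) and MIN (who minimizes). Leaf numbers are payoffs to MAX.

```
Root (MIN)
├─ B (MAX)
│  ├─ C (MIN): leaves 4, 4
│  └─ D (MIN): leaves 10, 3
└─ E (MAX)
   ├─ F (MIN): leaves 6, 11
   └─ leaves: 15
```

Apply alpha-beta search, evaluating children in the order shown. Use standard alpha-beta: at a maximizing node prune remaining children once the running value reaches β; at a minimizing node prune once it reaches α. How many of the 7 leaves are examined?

6

C [α=-∞,β=+∞]: v=4
D [α=4,β=+∞]: v=3
B [α=-∞,β=+∞]: v=4
F [α=-∞,β=4]: v=6
E [α=-∞,β=4]: v=6 after child 1 ≥ β → β-cutoff, skip 1
Root [α=-∞,β=+∞]: v=4
Leaves evaluated: 6 of 7.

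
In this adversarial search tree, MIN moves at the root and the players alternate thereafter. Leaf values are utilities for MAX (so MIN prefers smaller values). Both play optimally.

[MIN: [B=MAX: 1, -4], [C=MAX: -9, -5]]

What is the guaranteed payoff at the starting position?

-5

B (MAX): max(1, -4) = 1
C (MAX): max(-9, -5) = -5
Root (MIN): min(1, -5) = -5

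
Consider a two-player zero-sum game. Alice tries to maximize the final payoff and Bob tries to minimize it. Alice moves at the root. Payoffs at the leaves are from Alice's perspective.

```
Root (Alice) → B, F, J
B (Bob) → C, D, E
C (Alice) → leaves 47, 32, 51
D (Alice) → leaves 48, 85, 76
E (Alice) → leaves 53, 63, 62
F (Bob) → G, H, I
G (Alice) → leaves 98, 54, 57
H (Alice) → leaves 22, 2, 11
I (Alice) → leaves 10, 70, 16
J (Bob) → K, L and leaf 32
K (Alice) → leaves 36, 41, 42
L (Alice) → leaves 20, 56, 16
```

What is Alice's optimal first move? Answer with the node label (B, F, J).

C (Alice): max(47, 32, 51) = 51
D (Alice): max(48, 85, 76) = 85
E (Alice): max(53, 63, 62) = 63
B (Bob): min(51, 85, 63) = 51
G (Alice): max(98, 54, 57) = 98
H (Alice): max(22, 2, 11) = 22
I (Alice): max(10, 70, 16) = 70
F (Bob): min(98, 22, 70) = 22
K (Alice): max(36, 41, 42) = 42
L (Alice): max(20, 56, 16) = 56
J (Bob): min(42, 56, 32) = 32
Root (Alice): max(51, 22, 32) = 51
Alice picks the child with the highest value: B (value 51).

B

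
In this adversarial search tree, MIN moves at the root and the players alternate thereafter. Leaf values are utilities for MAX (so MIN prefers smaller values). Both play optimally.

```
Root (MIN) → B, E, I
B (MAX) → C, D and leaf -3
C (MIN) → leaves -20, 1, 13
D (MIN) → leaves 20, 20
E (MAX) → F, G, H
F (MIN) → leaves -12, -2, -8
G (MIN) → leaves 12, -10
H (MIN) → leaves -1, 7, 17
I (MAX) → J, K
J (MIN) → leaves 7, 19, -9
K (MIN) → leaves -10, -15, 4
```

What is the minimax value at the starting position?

C (MIN): min(-20, 1, 13) = -20
D (MIN): min(20, 20) = 20
B (MAX): max(-20, 20, -3) = 20
F (MIN): min(-12, -2, -8) = -12
G (MIN): min(12, -10) = -10
H (MIN): min(-1, 7, 17) = -1
E (MAX): max(-12, -10, -1) = -1
J (MIN): min(7, 19, -9) = -9
K (MIN): min(-10, -15, 4) = -15
I (MAX): max(-9, -15) = -9
Root (MIN): min(20, -1, -9) = -9

-9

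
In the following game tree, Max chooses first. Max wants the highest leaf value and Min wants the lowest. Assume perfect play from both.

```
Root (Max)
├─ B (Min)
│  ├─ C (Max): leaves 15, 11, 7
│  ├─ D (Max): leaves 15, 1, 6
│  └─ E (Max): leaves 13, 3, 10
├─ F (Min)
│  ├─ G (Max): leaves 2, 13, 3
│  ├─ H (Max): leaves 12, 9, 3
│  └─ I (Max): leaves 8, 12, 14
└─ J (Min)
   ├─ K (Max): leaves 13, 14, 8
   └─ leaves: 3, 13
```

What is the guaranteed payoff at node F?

12

G: max(2, 13, 3) = 13
H: max(12, 9, 3) = 12
I: max(8, 12, 14) = 14
F: min(13, 12, 14) = 12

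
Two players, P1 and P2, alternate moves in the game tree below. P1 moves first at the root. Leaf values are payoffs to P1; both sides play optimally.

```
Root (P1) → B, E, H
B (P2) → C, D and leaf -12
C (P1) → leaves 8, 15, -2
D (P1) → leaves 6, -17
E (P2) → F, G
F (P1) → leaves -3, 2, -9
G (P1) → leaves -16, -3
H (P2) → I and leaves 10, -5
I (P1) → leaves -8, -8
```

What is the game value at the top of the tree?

-3

C (P1): max(8, 15, -2) = 15
D (P1): max(6, -17) = 6
B (P2): min(15, 6, -12) = -12
F (P1): max(-3, 2, -9) = 2
G (P1): max(-16, -3) = -3
E (P2): min(2, -3) = -3
I (P1): max(-8, -8) = -8
H (P2): min(-8, 10, -5) = -8
Root (P1): max(-12, -3, -8) = -3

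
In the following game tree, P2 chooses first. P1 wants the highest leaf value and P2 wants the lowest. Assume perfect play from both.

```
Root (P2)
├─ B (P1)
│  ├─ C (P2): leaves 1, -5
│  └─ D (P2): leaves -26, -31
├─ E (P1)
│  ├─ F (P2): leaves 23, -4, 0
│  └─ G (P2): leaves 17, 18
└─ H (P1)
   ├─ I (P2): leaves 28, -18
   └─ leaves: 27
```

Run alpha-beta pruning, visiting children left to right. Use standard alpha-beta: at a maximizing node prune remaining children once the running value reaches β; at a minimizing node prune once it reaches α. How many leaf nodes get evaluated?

C [α=-∞,β=+∞]: v=-5
D [α=-5,β=+∞]: v=-26 after child 1 ≤ α → α-cutoff, skip 1
B [α=-∞,β=+∞]: v=-5
F [α=-∞,β=-5]: v=-4
E [α=-∞,β=-5]: v=-4 after child 1 ≥ β → β-cutoff, skip 1
I [α=-∞,β=-5]: v=-18
H [α=-∞,β=-5]: v=27
Root [α=-∞,β=+∞]: v=-5
Leaves evaluated: 9 of 12.

9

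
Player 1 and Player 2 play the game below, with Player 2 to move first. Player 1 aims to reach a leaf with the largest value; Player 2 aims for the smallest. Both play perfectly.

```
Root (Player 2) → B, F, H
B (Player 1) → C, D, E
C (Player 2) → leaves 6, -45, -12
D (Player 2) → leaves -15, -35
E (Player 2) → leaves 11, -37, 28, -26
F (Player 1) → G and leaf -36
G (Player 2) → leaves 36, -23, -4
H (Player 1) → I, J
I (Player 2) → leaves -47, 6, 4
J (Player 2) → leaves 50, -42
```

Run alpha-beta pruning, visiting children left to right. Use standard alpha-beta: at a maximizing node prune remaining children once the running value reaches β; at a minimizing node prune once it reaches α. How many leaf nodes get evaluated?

15

C [α=-∞,β=+∞]: v=-45
D [α=-45,β=+∞]: v=-35
E [α=-35,β=+∞]: v=-37 after child 2 ≤ α → α-cutoff, skip 2
B [α=-∞,β=+∞]: v=-35
G [α=-∞,β=-35]: v=-23
F [α=-∞,β=-35]: v=-23 after child 1 ≥ β → β-cutoff, skip 1
I [α=-∞,β=-35]: v=-47
J [α=-47,β=-35]: v=-42
H [α=-∞,β=-35]: v=-42
Root [α=-∞,β=+∞]: v=-42
Leaves evaluated: 15 of 18.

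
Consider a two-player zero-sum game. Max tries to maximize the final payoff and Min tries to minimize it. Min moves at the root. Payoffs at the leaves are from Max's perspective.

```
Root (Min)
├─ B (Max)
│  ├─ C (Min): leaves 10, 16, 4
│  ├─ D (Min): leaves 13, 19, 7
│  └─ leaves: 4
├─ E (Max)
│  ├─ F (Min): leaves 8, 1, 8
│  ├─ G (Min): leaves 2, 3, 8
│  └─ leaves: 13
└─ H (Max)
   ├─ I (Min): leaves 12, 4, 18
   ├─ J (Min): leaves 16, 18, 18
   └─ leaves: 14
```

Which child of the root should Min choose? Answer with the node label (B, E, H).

C (Min): min(10, 16, 4) = 4
D (Min): min(13, 19, 7) = 7
B (Max): max(4, 7, 4) = 7
F (Min): min(8, 1, 8) = 1
G (Min): min(2, 3, 8) = 2
E (Max): max(1, 2, 13) = 13
I (Min): min(12, 4, 18) = 4
J (Min): min(16, 18, 18) = 16
H (Max): max(4, 16, 14) = 16
Root (Min): min(7, 13, 16) = 7
Min picks the child with the lowest value: B (value 7).

B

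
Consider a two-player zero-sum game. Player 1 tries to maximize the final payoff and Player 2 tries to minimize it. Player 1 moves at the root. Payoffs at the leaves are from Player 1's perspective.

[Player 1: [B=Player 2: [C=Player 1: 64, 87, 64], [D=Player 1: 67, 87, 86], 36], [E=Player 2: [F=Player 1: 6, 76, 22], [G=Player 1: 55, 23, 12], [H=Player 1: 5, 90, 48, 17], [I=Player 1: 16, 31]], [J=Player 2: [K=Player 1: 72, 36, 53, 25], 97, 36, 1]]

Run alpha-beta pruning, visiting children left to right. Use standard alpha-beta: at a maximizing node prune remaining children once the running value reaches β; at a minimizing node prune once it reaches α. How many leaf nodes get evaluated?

C [α=-∞,β=+∞]: v=87
D [α=-∞,β=87]: v=87 after child 2 ≥ β → β-cutoff, skip 1
B [α=-∞,β=+∞]: v=36
F [α=36,β=+∞]: v=76
G [α=36,β=76]: v=55
H [α=36,β=55]: v=90 after child 2 ≥ β → β-cutoff, skip 2
I [α=36,β=55]: v=31
E [α=36,β=+∞]: v=31
K [α=36,β=+∞]: v=72
J [α=36,β=+∞]: v=36 after child 3 ≤ α → α-cutoff, skip 1
Root [α=-∞,β=+∞]: v=36
Leaves evaluated: 22 of 26.

22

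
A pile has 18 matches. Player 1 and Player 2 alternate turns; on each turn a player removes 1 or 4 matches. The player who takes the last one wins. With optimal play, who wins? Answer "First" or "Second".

First

Positions where the player to move wins (W) vs loses (L):
i:   0  1  2  3  4  5  6  7  8  9 10 11 12 13 14 15 16 17 18
     L  W  L  W  W  L  W  L  W  W  L  W  L  W  W  L  W  L  W
Position 18 is W, so the first player wins.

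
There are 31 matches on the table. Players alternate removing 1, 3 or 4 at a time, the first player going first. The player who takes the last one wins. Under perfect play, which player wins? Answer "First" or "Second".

First

Compute winning (W) and losing (L) positions by backward induction:
i:   0  1  2  3  4  5  6  7  8  9 10 11 12 13 14 15 16 17 18 19 20 21 22 23 24 25 26 27 28 29 30 31
     L  W  L  W  W  W  W  L  W  L  W  W  W  W  L  W  L  W  W  W  W  L  W  L  W  W  W  W  L  W  L  W
Position 31 is W, so the first player wins.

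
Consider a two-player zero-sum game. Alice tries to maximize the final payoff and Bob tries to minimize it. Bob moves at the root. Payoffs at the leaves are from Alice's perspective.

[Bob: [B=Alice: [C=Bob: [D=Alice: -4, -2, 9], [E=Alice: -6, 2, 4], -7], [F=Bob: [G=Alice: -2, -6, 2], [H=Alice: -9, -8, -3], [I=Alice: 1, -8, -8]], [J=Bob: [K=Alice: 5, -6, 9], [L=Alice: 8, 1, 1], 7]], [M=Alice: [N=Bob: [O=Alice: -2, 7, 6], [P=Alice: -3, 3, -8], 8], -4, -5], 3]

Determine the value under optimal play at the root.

D (Alice): max(-4, -2, 9) = 9
E (Alice): max(-6, 2, 4) = 4
C (Bob): min(9, 4, -7) = -7
G (Alice): max(-2, -6, 2) = 2
H (Alice): max(-9, -8, -3) = -3
I (Alice): max(1, -8, -8) = 1
F (Bob): min(2, -3, 1) = -3
K (Alice): max(5, -6, 9) = 9
L (Alice): max(8, 1, 1) = 8
J (Bob): min(9, 8, 7) = 7
B (Alice): max(-7, -3, 7) = 7
O (Alice): max(-2, 7, 6) = 7
P (Alice): max(-3, 3, -8) = 3
N (Bob): min(7, 3, 8) = 3
M (Alice): max(3, -4, -5) = 3
Root (Bob): min(7, 3, 3) = 3

3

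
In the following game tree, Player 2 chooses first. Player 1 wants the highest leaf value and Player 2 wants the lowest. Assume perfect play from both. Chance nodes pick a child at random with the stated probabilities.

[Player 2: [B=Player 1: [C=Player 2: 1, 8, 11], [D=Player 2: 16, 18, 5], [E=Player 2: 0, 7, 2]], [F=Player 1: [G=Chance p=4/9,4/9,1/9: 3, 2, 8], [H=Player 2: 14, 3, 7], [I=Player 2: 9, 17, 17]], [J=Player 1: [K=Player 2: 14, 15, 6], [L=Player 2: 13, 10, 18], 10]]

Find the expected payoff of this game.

5

C (Player 2): min(1, 8, 11) = 1
D (Player 2): min(16, 18, 5) = 5
E (Player 2): min(0, 7, 2) = 0
B (Player 1): max(1, 5, 0) = 5
G (Chance): 4/9·3 + 4/9·2 + 1/9·8 = 3.11
H (Player 2): min(14, 3, 7) = 3
I (Player 2): min(9, 17, 17) = 9
F (Player 1): max(3.11, 3, 9) = 9
K (Player 2): min(14, 15, 6) = 6
L (Player 2): min(13, 10, 18) = 10
J (Player 1): max(6, 10, 10) = 10
Root (Player 2): min(5, 9, 10) = 5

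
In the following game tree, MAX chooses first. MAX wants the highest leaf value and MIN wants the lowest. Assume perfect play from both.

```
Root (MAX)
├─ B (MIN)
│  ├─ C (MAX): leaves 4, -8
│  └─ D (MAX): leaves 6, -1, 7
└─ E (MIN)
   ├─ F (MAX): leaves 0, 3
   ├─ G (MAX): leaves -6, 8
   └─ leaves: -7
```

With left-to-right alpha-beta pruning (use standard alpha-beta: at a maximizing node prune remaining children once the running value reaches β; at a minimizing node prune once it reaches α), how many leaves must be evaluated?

5

C [α=-∞,β=+∞]: v=4
D [α=-∞,β=4]: v=6 after child 1 ≥ β → β-cutoff, skip 2
B [α=-∞,β=+∞]: v=4
F [α=4,β=+∞]: v=3
E [α=4,β=+∞]: v=3 after child 1 ≤ α → α-cutoff, skip 2
Root [α=-∞,β=+∞]: v=4
Leaves evaluated: 5 of 10.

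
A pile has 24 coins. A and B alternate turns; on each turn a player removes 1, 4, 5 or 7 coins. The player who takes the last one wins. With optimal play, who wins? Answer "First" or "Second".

Compute winning (W) and losing (L) positions by backward induction:
i:   0  1  2  3  4  5  6  7  8  9 10 11 12 13 14 15 16 17 18 19 20 21 22 23 24
     L  W  L  W  W  W  W  W  L  W  L  W  W  W  W  W  L  W  L  W  W  W  W  W  L
Position 24 is L, so the second player wins.

Second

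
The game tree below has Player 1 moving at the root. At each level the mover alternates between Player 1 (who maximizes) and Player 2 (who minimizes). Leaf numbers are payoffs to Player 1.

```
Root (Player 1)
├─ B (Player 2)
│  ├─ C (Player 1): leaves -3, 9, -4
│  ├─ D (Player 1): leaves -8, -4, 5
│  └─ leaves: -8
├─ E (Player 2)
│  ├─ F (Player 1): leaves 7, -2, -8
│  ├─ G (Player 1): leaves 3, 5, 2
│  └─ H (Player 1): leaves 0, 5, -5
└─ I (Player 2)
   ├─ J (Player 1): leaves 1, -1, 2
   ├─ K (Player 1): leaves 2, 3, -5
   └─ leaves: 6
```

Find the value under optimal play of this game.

C (Player 1): max(-3, 9, -4) = 9
D (Player 1): max(-8, -4, 5) = 5
B (Player 2): min(9, 5, -8) = -8
F (Player 1): max(7, -2, -8) = 7
G (Player 1): max(3, 5, 2) = 5
H (Player 1): max(0, 5, -5) = 5
E (Player 2): min(7, 5, 5) = 5
J (Player 1): max(1, -1, 2) = 2
K (Player 1): max(2, 3, -5) = 3
I (Player 2): min(2, 3, 6) = 2
Root (Player 1): max(-8, 5, 2) = 5

5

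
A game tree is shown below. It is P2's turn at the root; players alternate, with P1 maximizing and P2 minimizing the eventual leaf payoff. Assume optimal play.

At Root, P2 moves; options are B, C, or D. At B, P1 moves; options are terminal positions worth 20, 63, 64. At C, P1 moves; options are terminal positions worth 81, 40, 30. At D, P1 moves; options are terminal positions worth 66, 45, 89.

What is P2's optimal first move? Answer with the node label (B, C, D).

B (P1): max(20, 63, 64) = 64
C (P1): max(81, 40, 30) = 81
D (P1): max(66, 45, 89) = 89
Root (P2): min(64, 81, 89) = 64
P2 picks the child with the lowest value: B (value 64).

B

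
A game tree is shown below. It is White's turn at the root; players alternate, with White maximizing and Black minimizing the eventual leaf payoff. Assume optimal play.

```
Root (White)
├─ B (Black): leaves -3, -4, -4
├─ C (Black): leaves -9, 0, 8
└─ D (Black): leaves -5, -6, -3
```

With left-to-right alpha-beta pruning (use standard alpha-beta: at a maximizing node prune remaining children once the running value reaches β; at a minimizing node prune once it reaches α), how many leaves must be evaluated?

B [α=-∞,β=+∞]: v=-4
C [α=-4,β=+∞]: v=-9 after child 1 ≤ α → α-cutoff, skip 2
D [α=-4,β=+∞]: v=-5 after child 1 ≤ α → α-cutoff, skip 2
Root [α=-∞,β=+∞]: v=-4
Leaves evaluated: 5 of 9.

5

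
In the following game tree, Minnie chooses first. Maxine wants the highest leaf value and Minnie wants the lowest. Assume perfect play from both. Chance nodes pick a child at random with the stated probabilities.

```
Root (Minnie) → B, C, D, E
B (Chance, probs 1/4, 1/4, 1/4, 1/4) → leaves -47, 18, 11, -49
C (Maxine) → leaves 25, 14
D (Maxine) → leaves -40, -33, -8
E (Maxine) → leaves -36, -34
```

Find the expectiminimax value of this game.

B (Chance): 1/4·-47 + 1/4·18 + 1/4·11 + 1/4·-49 = -16.75
C (Maxine): max(25, 14) = 25
D (Maxine): max(-40, -33, -8) = -8
E (Maxine): max(-36, -34) = -34
Root (Minnie): min(-16.75, 25, -8, -34) = -34

-34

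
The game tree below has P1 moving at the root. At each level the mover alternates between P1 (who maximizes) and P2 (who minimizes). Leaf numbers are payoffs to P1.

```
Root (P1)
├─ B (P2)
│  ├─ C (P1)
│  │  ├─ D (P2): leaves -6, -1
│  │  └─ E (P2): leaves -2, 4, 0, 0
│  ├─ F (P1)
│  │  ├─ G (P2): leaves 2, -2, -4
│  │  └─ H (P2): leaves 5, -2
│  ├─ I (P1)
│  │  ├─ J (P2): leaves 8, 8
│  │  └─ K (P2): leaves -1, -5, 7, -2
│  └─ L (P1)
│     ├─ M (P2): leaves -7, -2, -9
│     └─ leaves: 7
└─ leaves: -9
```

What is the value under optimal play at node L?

M: min(-7, -2, -9) = -9
L: max(-9, 7) = 7

7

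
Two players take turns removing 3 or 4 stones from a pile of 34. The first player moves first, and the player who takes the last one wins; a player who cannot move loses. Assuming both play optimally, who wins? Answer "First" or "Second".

First

Positions where the player to move wins (W) vs loses (L):
i:   0  1  2  3  4  5  6  7  8  9 10 11 12 13 14 15 16 17 18 19 20 21 22 23 24 25 26 27 28 29 30 31 32 33 34
     L  L  L  W  W  W  W  L  L  L  W  W  W  W  L  L  L  W  W  W  W  L  L  L  W  W  W  W  L  L  L  W  W  W  W
Position 34 is W, so the first player wins.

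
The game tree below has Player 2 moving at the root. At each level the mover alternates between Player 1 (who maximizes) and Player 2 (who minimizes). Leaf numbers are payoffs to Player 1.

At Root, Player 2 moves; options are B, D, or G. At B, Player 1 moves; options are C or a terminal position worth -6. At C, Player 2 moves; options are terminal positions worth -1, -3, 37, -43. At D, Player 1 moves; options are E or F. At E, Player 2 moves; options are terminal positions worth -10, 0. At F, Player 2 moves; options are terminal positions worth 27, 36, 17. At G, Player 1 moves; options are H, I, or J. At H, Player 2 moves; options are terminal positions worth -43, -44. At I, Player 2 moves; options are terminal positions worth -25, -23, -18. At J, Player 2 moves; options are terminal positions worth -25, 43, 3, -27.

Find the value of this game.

-25

C (Player 2): min(-1, -3, 37, -43) = -43
B (Player 1): max(-43, -6) = -6
E (Player 2): min(-10, 0) = -10
F (Player 2): min(27, 36, 17) = 17
D (Player 1): max(-10, 17) = 17
H (Player 2): min(-43, -44) = -44
I (Player 2): min(-25, -23, -18) = -25
J (Player 2): min(-25, 43, 3, -27) = -27
G (Player 1): max(-44, -25, -27) = -25
Root (Player 2): min(-6, 17, -25) = -25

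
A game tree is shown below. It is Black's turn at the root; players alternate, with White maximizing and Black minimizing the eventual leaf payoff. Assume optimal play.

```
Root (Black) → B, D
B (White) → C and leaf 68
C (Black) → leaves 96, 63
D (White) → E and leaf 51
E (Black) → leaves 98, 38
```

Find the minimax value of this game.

C (Black): min(96, 63) = 63
B (White): max(63, 68) = 68
E (Black): min(98, 38) = 38
D (White): max(38, 51) = 51
Root (Black): min(68, 51) = 51

51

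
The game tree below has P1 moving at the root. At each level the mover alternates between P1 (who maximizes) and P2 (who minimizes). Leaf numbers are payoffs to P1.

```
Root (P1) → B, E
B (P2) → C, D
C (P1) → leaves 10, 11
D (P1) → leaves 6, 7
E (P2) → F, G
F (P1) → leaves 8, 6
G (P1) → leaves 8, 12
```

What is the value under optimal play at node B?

C: max(10, 11) = 11
D: max(6, 7) = 7
B: min(11, 7) = 7

7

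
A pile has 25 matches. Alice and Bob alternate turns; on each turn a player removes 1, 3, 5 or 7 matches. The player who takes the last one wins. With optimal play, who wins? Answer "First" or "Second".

First

i:   0  1  2  3  4  5  6  7  8  9 10 11 12 13 14 15 16 17 18 19 20 21 22 23 24 25
     L  W  L  W  L  W  L  W  L  W  L  W  L  W  L  W  L  W  L  W  L  W  L  W  L  W
Position 25 is W, so the first player wins.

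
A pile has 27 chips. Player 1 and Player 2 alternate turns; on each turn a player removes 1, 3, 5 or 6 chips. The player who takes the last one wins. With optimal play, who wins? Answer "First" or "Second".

First

Positions where the player to move wins (W) vs loses (L):
i:   0  1  2  3  4  5  6  7  8  9 10 11 12 13 14 15 16 17 18 19 20 21 22 23 24 25 26 27
     L  W  L  W  L  W  W  W  W  W  W  L  W  L  W  L  W  W  W  W  W  W  L  W  L  W  L  W
Position 27 is W, so the first player wins.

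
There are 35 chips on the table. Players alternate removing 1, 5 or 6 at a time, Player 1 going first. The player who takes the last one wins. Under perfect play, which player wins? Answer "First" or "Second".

i:   0  1  2  3  4  5  6  7  8  9 10 11 12 13 14 15 16 17 18 19 20 21 22 23 24 25 26 27 28 29 30 31 32 33 34 35
     L  W  L  W  L  W  W  W  W  W  W  L  W  L  W  L  W  W  W  W  W  W  L  W  L  W  L  W  W  W  W  W  W  L  W  L
Position 35 is L, so the second player wins.

Second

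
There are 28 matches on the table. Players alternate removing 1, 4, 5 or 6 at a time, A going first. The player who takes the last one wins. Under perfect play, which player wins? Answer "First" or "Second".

Positions where the player to move wins (W) vs loses (L):
i:   0  1  2  3  4  5  6  7  8  9 10 11 12 13 14 15 16 17 18 19 20 21 22 23 24 25 26 27 28
     L  W  L  W  W  W  W  W  W  L  W  L  W  W  W  W  W  W  L  W  L  W  W  W  W  W  W  L  W
Position 28 is W, so the first player wins.

First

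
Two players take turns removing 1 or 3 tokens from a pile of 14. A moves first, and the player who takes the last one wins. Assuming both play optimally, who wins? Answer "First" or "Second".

Second

Positions where the player to move wins (W) vs loses (L):
i:   0  1  2  3  4  5  6  7  8  9 10 11 12 13 14
     L  W  L  W  L  W  L  W  L  W  L  W  L  W  L
Position 14 is L, so the second player wins.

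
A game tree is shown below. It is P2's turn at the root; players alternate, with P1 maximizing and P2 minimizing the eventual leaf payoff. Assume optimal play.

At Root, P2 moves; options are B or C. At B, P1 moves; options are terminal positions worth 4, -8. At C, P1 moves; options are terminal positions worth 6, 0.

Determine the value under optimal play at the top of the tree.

4

B (P1): max(4, -8) = 4
C (P1): max(6, 0) = 6
Root (P2): min(4, 6) = 4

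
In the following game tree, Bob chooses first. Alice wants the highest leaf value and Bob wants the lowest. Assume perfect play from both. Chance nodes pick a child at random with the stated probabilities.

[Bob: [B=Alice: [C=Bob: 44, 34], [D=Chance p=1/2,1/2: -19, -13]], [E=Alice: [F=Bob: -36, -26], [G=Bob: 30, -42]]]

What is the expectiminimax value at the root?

-36

C (Bob): min(44, 34) = 34
D (Chance): 1/2·-19 + 1/2·-13 = -16
B (Alice): max(34, -16) = 34
F (Bob): min(-36, -26) = -36
G (Bob): min(30, -42) = -42
E (Alice): max(-36, -42) = -36
Root (Bob): min(34, -36) = -36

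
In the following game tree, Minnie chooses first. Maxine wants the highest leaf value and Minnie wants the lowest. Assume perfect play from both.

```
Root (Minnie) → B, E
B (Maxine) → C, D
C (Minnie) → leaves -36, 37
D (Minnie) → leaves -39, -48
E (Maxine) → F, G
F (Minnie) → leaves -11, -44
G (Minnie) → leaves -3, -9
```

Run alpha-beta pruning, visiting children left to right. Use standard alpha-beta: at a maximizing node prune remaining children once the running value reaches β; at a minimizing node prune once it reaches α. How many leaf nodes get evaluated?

7

C [α=-∞,β=+∞]: v=-36
D [α=-36,β=+∞]: v=-39 after child 1 ≤ α → α-cutoff, skip 1
B [α=-∞,β=+∞]: v=-36
F [α=-∞,β=-36]: v=-44
G [α=-44,β=-36]: v=-9
E [α=-∞,β=-36]: v=-9
Root [α=-∞,β=+∞]: v=-36
Leaves evaluated: 7 of 8.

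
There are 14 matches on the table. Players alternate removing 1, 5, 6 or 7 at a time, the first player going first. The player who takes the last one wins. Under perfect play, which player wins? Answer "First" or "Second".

Second

Mark each pile size as W (mover wins) or L (mover loses):
i:   0  1  2  3  4  5  6  7  8  9 10 11 12 13 14
     L  W  L  W  L  W  W  W  W  W  W  W  L  W  L
Position 14 is L, so the second player wins.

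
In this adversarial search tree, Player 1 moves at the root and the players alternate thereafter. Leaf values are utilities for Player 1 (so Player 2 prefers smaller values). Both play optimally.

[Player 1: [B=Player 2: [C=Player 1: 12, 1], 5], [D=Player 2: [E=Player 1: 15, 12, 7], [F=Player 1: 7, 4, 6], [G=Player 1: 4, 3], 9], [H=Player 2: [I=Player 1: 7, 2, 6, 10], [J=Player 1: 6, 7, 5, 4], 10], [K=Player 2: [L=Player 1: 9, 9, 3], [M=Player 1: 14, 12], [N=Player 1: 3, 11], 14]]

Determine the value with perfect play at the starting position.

C (Player 1): max(12, 1) = 12
B (Player 2): min(12, 5) = 5
E (Player 1): max(15, 12, 7) = 15
F (Player 1): max(7, 4, 6) = 7
G (Player 1): max(4, 3) = 4
D (Player 2): min(15, 7, 4, 9) = 4
I (Player 1): max(7, 2, 6, 10) = 10
J (Player 1): max(6, 7, 5, 4) = 7
H (Player 2): min(10, 7, 10) = 7
L (Player 1): max(9, 9, 3) = 9
M (Player 1): max(14, 12) = 14
N (Player 1): max(3, 11) = 11
K (Player 2): min(9, 14, 11, 14) = 9
Root (Player 1): max(5, 4, 7, 9) = 9

9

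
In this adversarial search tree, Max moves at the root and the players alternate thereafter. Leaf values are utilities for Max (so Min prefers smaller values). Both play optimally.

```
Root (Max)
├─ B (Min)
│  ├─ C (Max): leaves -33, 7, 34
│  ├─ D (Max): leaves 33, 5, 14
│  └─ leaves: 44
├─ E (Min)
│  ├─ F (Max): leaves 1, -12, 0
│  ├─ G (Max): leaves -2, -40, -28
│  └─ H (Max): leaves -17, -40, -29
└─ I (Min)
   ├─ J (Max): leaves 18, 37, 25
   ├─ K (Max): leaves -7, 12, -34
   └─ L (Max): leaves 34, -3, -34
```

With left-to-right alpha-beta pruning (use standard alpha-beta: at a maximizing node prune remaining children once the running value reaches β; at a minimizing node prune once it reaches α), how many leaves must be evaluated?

C [α=-∞,β=+∞]: v=34
D [α=-∞,β=34]: v=33
B [α=-∞,β=+∞]: v=33
F [α=33,β=+∞]: v=1
E [α=33,β=+∞]: v=1 after child 1 ≤ α → α-cutoff, skip 2
J [α=33,β=+∞]: v=37
K [α=33,β=37]: v=12
I [α=33,β=+∞]: v=12 after child 2 ≤ α → α-cutoff, skip 1
Root [α=-∞,β=+∞]: v=33
Leaves evaluated: 16 of 25.

16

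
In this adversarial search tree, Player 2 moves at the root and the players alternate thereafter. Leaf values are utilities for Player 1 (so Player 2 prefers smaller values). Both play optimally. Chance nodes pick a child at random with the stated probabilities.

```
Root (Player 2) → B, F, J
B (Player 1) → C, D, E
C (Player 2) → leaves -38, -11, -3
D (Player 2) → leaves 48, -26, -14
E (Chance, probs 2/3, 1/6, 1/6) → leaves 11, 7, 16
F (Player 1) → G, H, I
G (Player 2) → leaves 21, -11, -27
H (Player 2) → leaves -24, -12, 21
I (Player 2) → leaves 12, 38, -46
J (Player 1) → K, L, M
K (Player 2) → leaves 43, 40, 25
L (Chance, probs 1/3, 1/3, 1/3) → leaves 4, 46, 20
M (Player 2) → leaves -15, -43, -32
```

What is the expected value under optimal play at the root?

C (Player 2): min(-38, -11, -3) = -38
D (Player 2): min(48, -26, -14) = -26
E (Chance): 2/3·11 + 1/6·7 + 1/6·16 = 11.17
B (Player 1): max(-38, -26, 11.17) = 11.17
G (Player 2): min(21, -11, -27) = -27
H (Player 2): min(-24, -12, 21) = -24
I (Player 2): min(12, 38, -46) = -46
F (Player 1): max(-27, -24, -46) = -24
K (Player 2): min(43, 40, 25) = 25
L (Chance): 1/3·4 + 1/3·46 + 1/3·20 = 23.33
M (Player 2): min(-15, -43, -32) = -43
J (Player 1): max(25, 23.33, -43) = 25
Root (Player 2): min(11.17, -24, 25) = -24

-24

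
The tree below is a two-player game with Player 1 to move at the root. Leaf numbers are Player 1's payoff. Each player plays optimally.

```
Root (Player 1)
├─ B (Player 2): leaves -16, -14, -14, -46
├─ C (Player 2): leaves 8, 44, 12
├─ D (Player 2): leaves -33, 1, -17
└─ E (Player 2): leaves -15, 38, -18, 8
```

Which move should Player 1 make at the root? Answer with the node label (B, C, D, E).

B (Player 2): min(-16, -14, -14, -46) = -46
C (Player 2): min(8, 44, 12) = 8
D (Player 2): min(-33, 1, -17) = -33
E (Player 2): min(-15, 38, -18, 8) = -18
Root (Player 1): max(-46, 8, -33, -18) = 8
Player 1 picks the child with the highest value: C (value 8).

C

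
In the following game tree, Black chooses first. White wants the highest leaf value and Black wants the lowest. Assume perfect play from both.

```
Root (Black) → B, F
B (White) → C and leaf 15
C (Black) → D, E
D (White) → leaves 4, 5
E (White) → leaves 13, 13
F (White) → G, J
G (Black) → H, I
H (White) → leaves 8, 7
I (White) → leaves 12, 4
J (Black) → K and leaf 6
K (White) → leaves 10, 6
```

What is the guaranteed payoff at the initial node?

8

D (White): max(4, 5) = 5
E (White): max(13, 13) = 13
C (Black): min(5, 13) = 5
B (White): max(5, 15) = 15
H (White): max(8, 7) = 8
I (White): max(12, 4) = 12
G (Black): min(8, 12) = 8
K (White): max(10, 6) = 10
J (Black): min(10, 6) = 6
F (White): max(8, 6) = 8
Root (Black): min(15, 8) = 8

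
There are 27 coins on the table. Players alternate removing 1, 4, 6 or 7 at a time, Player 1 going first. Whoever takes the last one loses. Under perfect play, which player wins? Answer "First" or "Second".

Second

W/L table (W = player to move can force a win):
i:   0  1  2  3  4  5  6  7  8  9 10 11 12 13 14 15 16 17 18 19 20 21 22 23 24 25 26 27
     W  L  W  L  W  W  L  W  W  W  W  L  W  W  L  W  L  W  W  L  W  W  W  W  L  W  W  L
Position 27 is L, so the second player wins.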